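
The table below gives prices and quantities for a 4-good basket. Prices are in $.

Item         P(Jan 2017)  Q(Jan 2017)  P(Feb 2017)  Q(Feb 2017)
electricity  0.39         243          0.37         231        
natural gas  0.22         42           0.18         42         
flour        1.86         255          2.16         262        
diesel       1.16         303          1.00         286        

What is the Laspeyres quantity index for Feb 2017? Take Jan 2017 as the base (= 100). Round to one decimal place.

Laspeyres quantity index uses base-period prices as weights.
ΣP(Jan 2017)·Q(Feb 2017) = 0.39×231 + 0.22×42 + 1.86×262 + 1.16×286 = 90.09 + 9.24 + 487.32 + 331.76 = 918.41
ΣP(Jan 2017)·Q(Jan 2017) = 0.39×243 + 0.22×42 + 1.86×255 + 1.16×303 = 94.77 + 9.24 + 474.3 + 351.48 = 929.79
Index = 918.41 / 929.79 × 100 = 98.7761

98.8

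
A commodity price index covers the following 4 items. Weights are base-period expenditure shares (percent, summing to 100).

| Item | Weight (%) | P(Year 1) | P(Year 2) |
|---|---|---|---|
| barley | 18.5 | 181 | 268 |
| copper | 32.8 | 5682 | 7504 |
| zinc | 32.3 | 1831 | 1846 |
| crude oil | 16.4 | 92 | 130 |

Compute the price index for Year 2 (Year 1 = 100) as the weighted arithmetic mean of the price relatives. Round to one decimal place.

barley: 18.5 × (268/181) = 18.5 × 1.480663 = 27.3923
copper: 32.8 × (7504/5682) = 32.8 × 1.320662 = 43.3177
zinc: 32.3 × (1846/1831) = 32.3 × 1.008192 = 32.5646
crude oil: 16.4 × (130/92) = 16.4 × 1.413043 = 23.1739
Index = Σ wᵢ·(p₁ᵢ/p₀ᵢ) = 27.3923 + 43.3177 + 32.5646 + 23.1739 = 126.4485

126.4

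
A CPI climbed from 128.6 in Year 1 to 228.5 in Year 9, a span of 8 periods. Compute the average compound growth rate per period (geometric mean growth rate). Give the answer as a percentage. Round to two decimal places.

7.45%

Growth factor = (228.5/128.6)^(1/8) = (1.776827)^(1/8) = 1.074498
Growth rate = 1.074498 − 1 = 0.074498 = 7.4498%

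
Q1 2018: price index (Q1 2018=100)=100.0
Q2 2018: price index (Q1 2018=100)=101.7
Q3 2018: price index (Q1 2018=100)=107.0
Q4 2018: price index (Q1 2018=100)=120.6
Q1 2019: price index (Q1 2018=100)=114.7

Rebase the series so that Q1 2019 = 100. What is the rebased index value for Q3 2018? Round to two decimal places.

93.29

Rebased(Q3 2018) = 107.0 / 114.7 × 100 = 93.2868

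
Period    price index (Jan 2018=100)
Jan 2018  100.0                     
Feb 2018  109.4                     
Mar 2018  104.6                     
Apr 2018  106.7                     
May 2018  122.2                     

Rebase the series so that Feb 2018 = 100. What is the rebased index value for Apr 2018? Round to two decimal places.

97.53

Rebased(Apr 2018) = 106.7 / 109.4 × 100 = 97.5320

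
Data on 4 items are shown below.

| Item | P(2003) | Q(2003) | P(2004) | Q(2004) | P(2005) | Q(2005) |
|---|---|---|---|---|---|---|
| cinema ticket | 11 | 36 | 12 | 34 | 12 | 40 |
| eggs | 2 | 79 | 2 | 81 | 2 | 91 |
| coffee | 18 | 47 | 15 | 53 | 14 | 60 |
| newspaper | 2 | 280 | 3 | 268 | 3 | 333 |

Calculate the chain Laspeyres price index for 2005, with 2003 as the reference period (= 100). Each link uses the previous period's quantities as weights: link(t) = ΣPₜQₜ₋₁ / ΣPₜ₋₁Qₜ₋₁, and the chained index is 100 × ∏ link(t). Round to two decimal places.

106.27

Link 2003→2004:
ΣP(2004)Q(2003) = 12×36 + 2×79 + 15×47 + 3×280 = 432 + 158 + 705 + 840 = 2135
ΣP(2003)Q(2003) = 11×36 + 2×79 + 18×47 + 2×280 = 396 + 158 + 846 + 560 = 1960
link = 2135/1960 = 1.089286
Link 2004→2005:
ΣP(2005)Q(2004) = 12×34 + 2×81 + 14×53 + 3×268 = 408 + 162 + 742 + 804 = 2116
ΣP(2004)Q(2004) = 12×34 + 2×81 + 15×53 + 3×268 = 408 + 162 + 795 + 804 = 2169
link = 2116/2169 = 0.975565
Chained index = 100 × 1.089286 × 0.975565 = 106.2669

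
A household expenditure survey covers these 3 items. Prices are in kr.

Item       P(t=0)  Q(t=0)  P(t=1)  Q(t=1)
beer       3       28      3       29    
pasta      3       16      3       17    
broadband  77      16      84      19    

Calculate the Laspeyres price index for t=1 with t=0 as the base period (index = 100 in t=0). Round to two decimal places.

108.21

Laspeyres price index uses base-period quantities as weights.
ΣP(t=1)·Q(t=0) = 3×28 + 3×16 + 84×16 = 84 + 48 + 1344 = 1476
ΣP(t=0)·Q(t=0) = 3×28 + 3×16 + 77×16 = 84 + 48 + 1232 = 1364
Index = 1476 / 1364 × 100 = 108.2111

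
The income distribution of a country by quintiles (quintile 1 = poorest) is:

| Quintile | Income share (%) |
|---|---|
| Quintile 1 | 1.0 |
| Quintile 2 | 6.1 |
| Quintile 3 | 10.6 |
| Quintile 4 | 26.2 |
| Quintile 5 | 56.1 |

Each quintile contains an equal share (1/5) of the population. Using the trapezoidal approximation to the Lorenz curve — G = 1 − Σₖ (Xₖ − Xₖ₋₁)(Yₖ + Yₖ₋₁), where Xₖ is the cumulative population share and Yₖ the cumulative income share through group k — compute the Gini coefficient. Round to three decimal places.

0.521

Cumulative income shares Yₖ: 0.0100, 0.0710, 0.1770, 0.4390, 1.0000
Σ (Xₖ−Xₖ₋₁)(Yₖ+Yₖ₋₁) = (1/5)(0.0100+0.0000) + (1/5)(0.0710+0.0100) + (1/5)(0.1770+0.0710) + (1/5)(0.4390+0.1770) + (1/5)(1.0000+0.4390)
  = 0.0020 + 0.0162 + 0.0496 + 0.1232 + 0.2878 = 0.4788
G = 1 − 0.4788 = 0.5212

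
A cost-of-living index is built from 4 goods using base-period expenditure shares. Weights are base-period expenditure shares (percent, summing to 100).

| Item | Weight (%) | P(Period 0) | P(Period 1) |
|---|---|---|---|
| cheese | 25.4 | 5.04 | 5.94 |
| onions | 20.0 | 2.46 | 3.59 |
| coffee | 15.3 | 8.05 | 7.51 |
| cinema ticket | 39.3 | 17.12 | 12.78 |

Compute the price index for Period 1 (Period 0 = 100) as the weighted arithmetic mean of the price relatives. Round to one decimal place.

102.7

cheese: 25.4 × (5.94/5.04) = 25.4 × 1.178571 = 29.9357
onions: 20.0 × (3.59/2.46) = 20.0 × 1.459350 = 29.1870
coffee: 15.3 × (7.51/8.05) = 15.3 × 0.932919 = 14.2737
cinema ticket: 39.3 × (12.78/17.12) = 39.3 × 0.746495 = 29.3373
Index = Σ wᵢ·(p₁ᵢ/p₀ᵢ) = 29.9357 + 29.1870 + 14.2737 + 29.3373 = 102.7336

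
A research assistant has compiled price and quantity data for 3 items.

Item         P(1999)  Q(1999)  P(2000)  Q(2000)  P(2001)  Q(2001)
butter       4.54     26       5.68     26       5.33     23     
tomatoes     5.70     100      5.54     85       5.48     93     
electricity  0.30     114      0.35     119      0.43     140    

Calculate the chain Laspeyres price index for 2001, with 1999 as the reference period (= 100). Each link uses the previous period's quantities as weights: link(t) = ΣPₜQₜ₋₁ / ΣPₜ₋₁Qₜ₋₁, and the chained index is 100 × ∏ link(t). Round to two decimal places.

101.95

Link 1999→2000:
ΣP(2000)Q(1999) = 5.68×26 + 5.54×100 + 0.35×114 = 147.68 + 554 + 39.9 = 741.58
ΣP(1999)Q(1999) = 4.54×26 + 5.70×100 + 0.30×114 = 118.04 + 570 + 34.2 = 722.24
link = 741.58/722.24 = 1.026778
Link 2000→2001:
ΣP(2001)Q(2000) = 5.33×26 + 5.48×85 + 0.43×119 = 138.58 + 465.8 + 51.17 = 655.55
ΣP(2000)Q(2000) = 5.68×26 + 5.54×85 + 0.35×119 = 147.68 + 470.9 + 41.65 = 660.23
link = 655.55/660.23 = 0.992912
Chained index = 100 × 1.026778 × 0.992912 = 101.9500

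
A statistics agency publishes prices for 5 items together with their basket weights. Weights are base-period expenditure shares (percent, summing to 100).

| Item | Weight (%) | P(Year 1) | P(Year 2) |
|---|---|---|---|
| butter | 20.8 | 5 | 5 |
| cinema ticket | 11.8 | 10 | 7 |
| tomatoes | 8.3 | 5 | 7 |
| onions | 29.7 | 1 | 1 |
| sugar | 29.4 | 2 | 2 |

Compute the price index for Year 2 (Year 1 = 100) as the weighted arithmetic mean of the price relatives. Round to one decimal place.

butter: 20.8 × (5/5) = 20.8 × 1.000000 = 20.8000
cinema ticket: 11.8 × (7/10) = 11.8 × 0.700000 = 8.2600
tomatoes: 8.3 × (7/5) = 8.3 × 1.400000 = 11.6200
onions: 29.7 × (1/1) = 29.7 × 1.000000 = 29.7000
sugar: 29.4 × (2/2) = 29.4 × 1.000000 = 29.4000
Index = Σ wᵢ·(p₁ᵢ/p₀ᵢ) = 20.8000 + 8.2600 + 11.6200 + 29.7000 + 29.4000 = 99.7800

99.8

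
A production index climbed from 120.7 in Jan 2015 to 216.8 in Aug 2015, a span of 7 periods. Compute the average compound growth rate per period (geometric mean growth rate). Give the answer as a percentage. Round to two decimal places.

Growth factor = (216.8/120.7)^(1/7) = (1.796189)^(1/7) = 1.087266
Growth rate = 1.087266 − 1 = 0.087266 = 8.7266%

8.73%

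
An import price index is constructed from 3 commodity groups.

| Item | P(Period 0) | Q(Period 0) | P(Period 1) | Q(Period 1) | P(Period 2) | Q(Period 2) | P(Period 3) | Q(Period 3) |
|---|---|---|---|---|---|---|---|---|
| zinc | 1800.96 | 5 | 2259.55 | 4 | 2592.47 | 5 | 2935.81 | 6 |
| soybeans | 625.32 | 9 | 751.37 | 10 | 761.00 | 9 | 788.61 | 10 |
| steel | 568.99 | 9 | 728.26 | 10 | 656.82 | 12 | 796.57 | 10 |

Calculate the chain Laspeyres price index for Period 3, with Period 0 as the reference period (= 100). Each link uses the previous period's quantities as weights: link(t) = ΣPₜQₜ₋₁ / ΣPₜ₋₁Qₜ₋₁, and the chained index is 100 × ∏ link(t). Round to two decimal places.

Link Period 0→Period 1:
ΣP(Period 1)Q(Period 0) = 2259.55×5 + 751.37×9 + 728.26×9 = 11297.75 + 6762.33 + 6554.34 = 24614.42
ΣP(Period 0)Q(Period 0) = 1800.96×5 + 625.32×9 + 568.99×9 = 9004.8 + 5627.88 + 5120.91 = 19753.59
link = 24614.42/19753.59 = 1.246073
Link Period 1→Period 2:
ΣP(Period 2)Q(Period 1) = 2592.47×4 + 761.00×10 + 656.82×10 = 10369.88 + 7610 + 6568.2 = 24548.08
ΣP(Period 1)Q(Period 1) = 2259.55×4 + 751.37×10 + 728.26×10 = 9038.2 + 7513.7 + 7282.6 = 23834.5
link = 24548.08/23834.5 = 1.029939
Link Period 2→Period 3:
ΣP(Period 3)Q(Period 2) = 2935.81×5 + 788.61×9 + 796.57×12 = 14679.05 + 7097.49 + 9558.84 = 31335.38
ΣP(Period 2)Q(Period 2) = 2592.47×5 + 761.00×9 + 656.82×12 = 12962.35 + 6849 + 7881.84 = 27693.19
link = 31335.38/27693.19 = 1.131519
Chained index = 100 × 1.246073 × 1.029939 × 1.131519 = 145.2169

145.22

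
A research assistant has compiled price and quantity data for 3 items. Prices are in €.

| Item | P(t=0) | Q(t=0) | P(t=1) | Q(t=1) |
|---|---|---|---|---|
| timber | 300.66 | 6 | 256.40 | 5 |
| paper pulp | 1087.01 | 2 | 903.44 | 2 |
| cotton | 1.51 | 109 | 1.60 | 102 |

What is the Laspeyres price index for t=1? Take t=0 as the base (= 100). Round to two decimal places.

Laspeyres price index uses base-period quantities as weights.
ΣP(t=1)·Q(t=0) = 256.40×6 + 903.44×2 + 1.60×109 = 1538.4 + 1806.88 + 174.4 = 3519.68
ΣP(t=0)·Q(t=0) = 300.66×6 + 1087.01×2 + 1.51×109 = 1803.96 + 2174.02 + 164.59 = 4142.57
Index = 3519.68 / 4142.57 × 100 = 84.9637

84.96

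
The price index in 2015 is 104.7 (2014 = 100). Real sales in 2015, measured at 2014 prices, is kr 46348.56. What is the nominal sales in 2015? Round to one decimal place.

48526.9

Nominal = Real × (Index/100) = 46348.56 × (104.7/100)
        = 46348.56 × 1.047 = 48526.9423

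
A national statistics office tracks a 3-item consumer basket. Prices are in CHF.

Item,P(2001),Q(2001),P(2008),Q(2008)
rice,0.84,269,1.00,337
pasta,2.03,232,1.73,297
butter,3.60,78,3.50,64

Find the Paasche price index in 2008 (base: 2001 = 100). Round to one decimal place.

96.3

Paasche price index uses current-period quantities as weights.
ΣP(2008)·Q(2008) = 1.00×337 + 1.73×297 + 3.50×64 = 337 + 513.81 + 224 = 1074.81
ΣP(2001)·Q(2008) = 0.84×337 + 2.03×297 + 3.60×64 = 283.08 + 602.91 + 230.4 = 1116.39
Index = 1074.81 / 1116.39 × 100 = 96.2755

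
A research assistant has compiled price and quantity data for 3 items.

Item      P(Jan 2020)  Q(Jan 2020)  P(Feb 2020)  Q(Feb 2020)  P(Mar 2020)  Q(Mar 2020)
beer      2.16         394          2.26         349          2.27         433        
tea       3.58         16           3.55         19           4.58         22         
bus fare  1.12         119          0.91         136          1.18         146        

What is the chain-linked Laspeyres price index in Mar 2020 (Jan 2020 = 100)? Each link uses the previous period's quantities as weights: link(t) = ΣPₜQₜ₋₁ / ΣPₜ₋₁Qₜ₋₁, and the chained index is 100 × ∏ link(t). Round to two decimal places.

Link Jan 2020→Feb 2020:
ΣP(Feb 2020)Q(Jan 2020) = 2.26×394 + 3.55×16 + 0.91×119 = 890.44 + 56.8 + 108.29 = 1055.53
ΣP(Jan 2020)Q(Jan 2020) = 2.16×394 + 3.58×16 + 1.12×119 = 851.04 + 57.28 + 133.28 = 1041.6
link = 1055.53/1041.6 = 1.013374
Link Feb 2020→Mar 2020:
ΣP(Mar 2020)Q(Feb 2020) = 2.27×349 + 4.58×19 + 1.18×136 = 792.23 + 87.02 + 160.48 = 1039.73
ΣP(Feb 2020)Q(Feb 2020) = 2.26×349 + 3.55×19 + 0.91×136 = 788.74 + 67.45 + 123.76 = 979.95
link = 1039.73/979.95 = 1.061003
Chained index = 100 × 1.013374 × 1.061003 = 107.5193

107.52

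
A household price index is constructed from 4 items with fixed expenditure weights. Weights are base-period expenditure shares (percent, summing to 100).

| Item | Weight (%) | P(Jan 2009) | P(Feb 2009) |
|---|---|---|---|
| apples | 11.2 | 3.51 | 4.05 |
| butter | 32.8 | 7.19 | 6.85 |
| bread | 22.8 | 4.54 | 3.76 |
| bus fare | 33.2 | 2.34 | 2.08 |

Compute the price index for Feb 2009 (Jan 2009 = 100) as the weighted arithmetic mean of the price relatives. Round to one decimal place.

92.6

apples: 11.2 × (4.05/3.51) = 11.2 × 1.153846 = 12.9231
butter: 32.8 × (6.85/7.19) = 32.8 × 0.952712 = 31.2490
bread: 22.8 × (3.76/4.54) = 22.8 × 0.828194 = 18.8828
bus fare: 33.2 × (2.08/2.34) = 33.2 × 0.888889 = 29.5111
Index = Σ wᵢ·(p₁ᵢ/p₀ᵢ) = 12.9231 + 31.2490 + 18.8828 + 29.5111 = 92.5660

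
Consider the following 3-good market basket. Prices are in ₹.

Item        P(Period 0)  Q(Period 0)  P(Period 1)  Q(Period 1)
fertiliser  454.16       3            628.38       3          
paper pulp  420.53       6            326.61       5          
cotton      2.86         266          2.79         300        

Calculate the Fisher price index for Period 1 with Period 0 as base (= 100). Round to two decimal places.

Laspeyres component (base-period weights):
ΣP(Period 1)Q(Period 0) = 628.38×3 + 326.61×6 + 2.79×266 = 1885.14 + 1959.66 + 742.14 = 4586.94
ΣP(Period 0)Q(Period 0) = 454.16×3 + 420.53×6 + 2.86×266 = 1362.48 + 2523.18 + 760.76 = 4646.42
L = 4586.94 / 4646.42 × 100 = 98.7199
Paasche component (current-period weights):
ΣP(Period 1)Q(Period 1) = 628.38×3 + 326.61×5 + 2.79×300 = 1885.14 + 1633.05 + 837 = 4355.19
ΣP(Period 0)Q(Period 1) = 454.16×3 + 420.53×5 + 2.86×300 = 1362.48 + 2102.65 + 858 = 4323.13
P = 4355.19 / 4323.13 × 100 = 100.7416
Fisher = √(L × P) = √(98.7199 × 100.7416) = 99.7256

99.73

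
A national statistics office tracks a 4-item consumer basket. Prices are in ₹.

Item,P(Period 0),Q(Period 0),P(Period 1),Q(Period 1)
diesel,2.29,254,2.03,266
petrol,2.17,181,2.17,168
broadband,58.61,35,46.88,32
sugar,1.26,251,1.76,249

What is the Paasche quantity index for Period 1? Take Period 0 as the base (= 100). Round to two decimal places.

Paasche quantity index uses current-period prices as weights.
ΣP(Period 1)·Q(Period 1) = 2.03×266 + 2.17×168 + 46.88×32 + 1.76×249 = 539.98 + 364.56 + 1500.16 + 438.24 = 2842.94
ΣP(Period 1)·Q(Period 0) = 2.03×254 + 2.17×181 + 46.88×35 + 1.76×251 = 515.62 + 392.77 + 1640.8 + 441.76 = 2990.95
Index = 2842.94 / 2990.95 × 100 = 95.0514

95.05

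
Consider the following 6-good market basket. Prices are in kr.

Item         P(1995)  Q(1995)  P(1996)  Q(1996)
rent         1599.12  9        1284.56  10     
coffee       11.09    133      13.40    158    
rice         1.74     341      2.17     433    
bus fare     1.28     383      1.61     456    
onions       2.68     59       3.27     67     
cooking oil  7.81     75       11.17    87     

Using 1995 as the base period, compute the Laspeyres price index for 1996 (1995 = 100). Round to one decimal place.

88.9

Laspeyres price index uses base-period quantities as weights.
ΣP(1996)·Q(1995) = 1284.56×9 + 13.40×133 + 2.17×341 + 1.61×383 + 3.27×59 + 11.17×75 = 11561.04 + 1782.2 + 739.97 + 616.63 + 192.93 + 837.75 = 15730.52
ΣP(1995)·Q(1995) = 1599.12×9 + 11.09×133 + 1.74×341 + 1.28×383 + 2.68×59 + 7.81×75 = 14392.08 + 1474.97 + 593.34 + 490.24 + 158.12 + 585.75 = 17694.5
Index = 15730.52 / 17694.5 × 100 = 88.9006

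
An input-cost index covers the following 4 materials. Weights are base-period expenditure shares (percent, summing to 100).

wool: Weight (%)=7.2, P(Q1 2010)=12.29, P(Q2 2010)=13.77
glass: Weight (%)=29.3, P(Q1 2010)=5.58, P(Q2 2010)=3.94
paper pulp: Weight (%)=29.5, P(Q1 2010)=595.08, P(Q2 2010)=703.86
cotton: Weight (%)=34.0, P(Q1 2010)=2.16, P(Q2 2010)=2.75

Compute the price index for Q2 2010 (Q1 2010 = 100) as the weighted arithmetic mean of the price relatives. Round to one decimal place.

106.9

wool: 7.2 × (13.77/12.29) = 7.2 × 1.120423 = 8.0670
glass: 29.3 × (3.94/5.58) = 29.3 × 0.706093 = 20.6885
paper pulp: 29.5 × (703.86/595.08) = 29.5 × 1.182799 = 34.8926
cotton: 34.0 × (2.75/2.16) = 34.0 × 1.273148 = 43.2870
Index = Σ wᵢ·(p₁ᵢ/p₀ᵢ) = 8.0670 + 20.6885 + 34.8926 + 43.2870 = 106.9352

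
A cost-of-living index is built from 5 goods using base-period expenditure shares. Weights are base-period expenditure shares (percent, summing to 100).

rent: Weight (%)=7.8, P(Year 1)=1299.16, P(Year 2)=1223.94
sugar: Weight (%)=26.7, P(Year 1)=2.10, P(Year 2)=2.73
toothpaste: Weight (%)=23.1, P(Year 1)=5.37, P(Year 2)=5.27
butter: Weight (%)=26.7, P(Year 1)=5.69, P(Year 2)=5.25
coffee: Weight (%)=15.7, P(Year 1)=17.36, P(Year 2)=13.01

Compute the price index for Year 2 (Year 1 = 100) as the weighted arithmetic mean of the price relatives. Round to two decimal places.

101.13

rent: 7.8 × (1223.94/1299.16) = 7.8 × 0.942101 = 7.3484
sugar: 26.7 × (2.73/2.10) = 26.7 × 1.300000 = 34.7100
toothpaste: 23.1 × (5.27/5.37) = 23.1 × 0.981378 = 22.6698
butter: 26.7 × (5.25/5.69) = 26.7 × 0.922671 = 24.6353
coffee: 15.7 × (13.01/17.36) = 15.7 × 0.749424 = 11.7660
Index = Σ wᵢ·(p₁ᵢ/p₀ᵢ) = 7.3484 + 34.7100 + 22.6698 + 24.6353 + 11.7660 = 101.1295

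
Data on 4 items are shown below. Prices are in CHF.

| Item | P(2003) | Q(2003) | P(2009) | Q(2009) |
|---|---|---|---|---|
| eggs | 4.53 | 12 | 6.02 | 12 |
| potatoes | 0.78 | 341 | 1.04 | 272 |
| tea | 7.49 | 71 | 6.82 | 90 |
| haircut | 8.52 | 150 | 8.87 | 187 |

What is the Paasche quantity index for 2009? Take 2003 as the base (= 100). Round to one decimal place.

Paasche quantity index uses current-period prices as weights.
ΣP(2009)·Q(2009) = 6.02×12 + 1.04×272 + 6.82×90 + 8.87×187 = 72.24 + 282.88 + 613.8 + 1658.69 = 2627.61
ΣP(2009)·Q(2003) = 6.02×12 + 1.04×341 + 6.82×71 + 8.87×150 = 72.24 + 354.64 + 484.22 + 1330.5 = 2241.6
Index = 2627.61 / 2241.6 × 100 = 117.2203

117.2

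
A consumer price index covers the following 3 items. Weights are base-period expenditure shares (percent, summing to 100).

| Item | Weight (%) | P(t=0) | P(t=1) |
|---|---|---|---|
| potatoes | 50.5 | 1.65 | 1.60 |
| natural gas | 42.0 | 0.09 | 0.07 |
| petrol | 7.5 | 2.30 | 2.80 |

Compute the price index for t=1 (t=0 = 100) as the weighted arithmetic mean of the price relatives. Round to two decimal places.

90.77

potatoes: 50.5 × (1.60/1.65) = 50.5 × 0.969697 = 48.9697
natural gas: 42.0 × (0.07/0.09) = 42.0 × 0.777778 = 32.6667
petrol: 7.5 × (2.80/2.30) = 7.5 × 1.217391 = 9.1304
Index = Σ wᵢ·(p₁ᵢ/p₀ᵢ) = 48.9697 + 32.6667 + 9.1304 = 90.7668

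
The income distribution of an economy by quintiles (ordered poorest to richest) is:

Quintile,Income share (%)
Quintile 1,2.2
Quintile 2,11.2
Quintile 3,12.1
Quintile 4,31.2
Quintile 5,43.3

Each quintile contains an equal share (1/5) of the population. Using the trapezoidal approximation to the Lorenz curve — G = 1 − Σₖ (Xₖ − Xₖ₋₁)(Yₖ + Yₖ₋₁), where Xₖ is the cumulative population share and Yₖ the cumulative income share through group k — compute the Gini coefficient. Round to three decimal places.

0.409

Cumulative income shares Yₖ: 0.0220, 0.1340, 0.2550, 0.5670, 1.0000
Σ (Xₖ−Xₖ₋₁)(Yₖ+Yₖ₋₁) = (1/5)(0.0220+0.0000) + (1/5)(0.1340+0.0220) + (1/5)(0.2550+0.1340) + (1/5)(0.5670+0.2550) + (1/5)(1.0000+0.5670)
  = 0.0044 + 0.0312 + 0.0778 + 0.1644 + 0.3134 = 0.5912
G = 1 − 0.5912 = 0.4088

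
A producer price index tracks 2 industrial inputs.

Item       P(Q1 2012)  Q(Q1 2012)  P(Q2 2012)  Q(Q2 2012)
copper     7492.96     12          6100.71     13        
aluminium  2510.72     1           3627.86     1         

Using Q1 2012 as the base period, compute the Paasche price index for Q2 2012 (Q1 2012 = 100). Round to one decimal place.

Paasche price index uses current-period quantities as weights.
ΣP(Q2 2012)·Q(Q2 2012) = 6100.71×13 + 3627.86×1 = 79309.23 + 3627.86 = 82937.09
ΣP(Q1 2012)·Q(Q2 2012) = 7492.96×13 + 2510.72×1 = 97408.48 + 2510.72 = 99919.2
Index = 82937.09 / 99919.2 × 100 = 83.0042

83.0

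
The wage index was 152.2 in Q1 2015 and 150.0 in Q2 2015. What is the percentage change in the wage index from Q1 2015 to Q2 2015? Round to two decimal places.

-1.45%

Change = (150.0 − 152.2) / 152.2 × 100
       = -2.2 / 152.2 × 100 = -1.4455%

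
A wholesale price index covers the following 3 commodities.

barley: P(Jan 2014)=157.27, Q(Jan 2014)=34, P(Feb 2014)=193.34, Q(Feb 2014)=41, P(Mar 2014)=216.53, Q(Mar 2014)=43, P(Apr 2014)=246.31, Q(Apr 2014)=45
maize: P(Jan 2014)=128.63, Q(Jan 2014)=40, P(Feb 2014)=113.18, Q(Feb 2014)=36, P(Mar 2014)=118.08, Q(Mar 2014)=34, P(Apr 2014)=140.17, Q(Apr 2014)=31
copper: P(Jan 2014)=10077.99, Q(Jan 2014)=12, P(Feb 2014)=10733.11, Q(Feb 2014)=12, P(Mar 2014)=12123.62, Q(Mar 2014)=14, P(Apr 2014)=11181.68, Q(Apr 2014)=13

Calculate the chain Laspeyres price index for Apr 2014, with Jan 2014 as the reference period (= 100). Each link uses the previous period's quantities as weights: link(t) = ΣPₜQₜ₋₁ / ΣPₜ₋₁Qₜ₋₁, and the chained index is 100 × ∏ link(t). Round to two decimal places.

Link Jan 2014→Feb 2014:
ΣP(Feb 2014)Q(Jan 2014) = 193.34×34 + 113.18×40 + 10733.11×12 = 6573.56 + 4527.2 + 128797.32 = 139898.08
ΣP(Jan 2014)Q(Jan 2014) = 157.27×34 + 128.63×40 + 10077.99×12 = 5347.18 + 5145.2 + 120935.88 = 131428.26
link = 139898.08/131428.26 = 1.064444
Link Feb 2014→Mar 2014:
ΣP(Mar 2014)Q(Feb 2014) = 216.53×41 + 118.08×36 + 12123.62×12 = 8877.73 + 4250.88 + 145483.44 = 158612.05
ΣP(Feb 2014)Q(Feb 2014) = 193.34×41 + 113.18×36 + 10733.11×12 = 7926.94 + 4074.48 + 128797.32 = 140798.74
link = 158612.05/140798.74 = 1.126516
Link Mar 2014→Apr 2014:
ΣP(Apr 2014)Q(Mar 2014) = 246.31×43 + 140.17×34 + 11181.68×14 = 10591.33 + 4765.78 + 156543.52 = 171900.63
ΣP(Mar 2014)Q(Mar 2014) = 216.53×43 + 118.08×34 + 12123.62×14 = 9310.79 + 4014.72 + 169730.68 = 183056.19
link = 171900.63/183056.19 = 0.939059
Chained index = 100 × 1.064444 × 1.126516 × 0.939059 = 112.6039

112.60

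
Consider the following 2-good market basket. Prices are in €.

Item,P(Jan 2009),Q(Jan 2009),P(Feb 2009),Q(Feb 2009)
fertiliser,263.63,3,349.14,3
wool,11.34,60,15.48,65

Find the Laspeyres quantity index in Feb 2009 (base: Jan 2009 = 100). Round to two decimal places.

103.85

Laspeyres quantity index uses base-period prices as weights.
ΣP(Jan 2009)·Q(Feb 2009) = 263.63×3 + 11.34×65 = 790.89 + 737.1 = 1527.99
ΣP(Jan 2009)·Q(Jan 2009) = 263.63×3 + 11.34×60 = 790.89 + 680.4 = 1471.29
Index = 1527.99 / 1471.29 × 100 = 103.8538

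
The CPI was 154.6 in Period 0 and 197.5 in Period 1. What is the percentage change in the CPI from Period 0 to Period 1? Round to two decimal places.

27.75%

Change = (197.5 − 154.6) / 154.6 × 100
       = 42.9 / 154.6 × 100 = 27.7490%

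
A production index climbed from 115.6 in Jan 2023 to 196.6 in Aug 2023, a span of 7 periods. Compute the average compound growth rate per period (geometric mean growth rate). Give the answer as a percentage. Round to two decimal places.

Growth factor = (196.6/115.6)^(1/7) = (1.700692)^(1/7) = 1.078814
Growth rate = 1.078814 − 1 = 0.078814 = 7.8814%

7.88%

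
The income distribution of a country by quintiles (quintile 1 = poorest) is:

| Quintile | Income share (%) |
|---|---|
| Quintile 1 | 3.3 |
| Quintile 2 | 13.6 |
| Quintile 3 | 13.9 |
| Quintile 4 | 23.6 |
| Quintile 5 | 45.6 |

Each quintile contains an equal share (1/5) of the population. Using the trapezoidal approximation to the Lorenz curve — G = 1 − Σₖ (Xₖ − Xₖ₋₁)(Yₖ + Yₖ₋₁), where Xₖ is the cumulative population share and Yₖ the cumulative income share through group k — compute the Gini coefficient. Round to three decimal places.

0.378

Cumulative income shares Yₖ: 0.0330, 0.1690, 0.3080, 0.5440, 1.0000
Σ (Xₖ−Xₖ₋₁)(Yₖ+Yₖ₋₁) = (1/5)(0.0330+0.0000) + (1/5)(0.1690+0.0330) + (1/5)(0.3080+0.1690) + (1/5)(0.5440+0.3080) + (1/5)(1.0000+0.5440)
  = 0.0066 + 0.0404 + 0.0954 + 0.1704 + 0.3088 = 0.6216
G = 1 − 0.6216 = 0.3784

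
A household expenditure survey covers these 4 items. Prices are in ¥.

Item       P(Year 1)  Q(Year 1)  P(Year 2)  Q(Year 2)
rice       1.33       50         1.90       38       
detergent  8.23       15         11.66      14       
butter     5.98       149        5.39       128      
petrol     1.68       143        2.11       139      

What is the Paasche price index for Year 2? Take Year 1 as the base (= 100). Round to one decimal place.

Paasche price index uses current-period quantities as weights.
ΣP(Year 2)·Q(Year 2) = 1.90×38 + 11.66×14 + 5.39×128 + 2.11×139 = 72.2 + 163.24 + 689.92 + 293.29 = 1218.65
ΣP(Year 1)·Q(Year 2) = 1.33×38 + 8.23×14 + 5.98×128 + 1.68×139 = 50.54 + 115.22 + 765.44 + 233.52 = 1164.72
Index = 1218.65 / 1164.72 × 100 = 104.6303

104.6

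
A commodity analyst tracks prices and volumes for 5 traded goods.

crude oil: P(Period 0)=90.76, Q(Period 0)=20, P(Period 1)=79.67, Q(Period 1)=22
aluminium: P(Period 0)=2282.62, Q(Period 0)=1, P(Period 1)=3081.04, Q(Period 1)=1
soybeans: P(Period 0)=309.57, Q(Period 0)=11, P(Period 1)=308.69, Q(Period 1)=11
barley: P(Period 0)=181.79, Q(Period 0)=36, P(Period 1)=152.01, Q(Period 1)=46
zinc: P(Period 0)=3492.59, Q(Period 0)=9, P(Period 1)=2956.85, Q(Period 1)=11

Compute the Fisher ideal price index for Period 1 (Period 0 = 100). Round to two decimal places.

Laspeyres component (base-period weights):
ΣP(Period 1)Q(Period 0) = 79.67×20 + 3081.04×1 + 308.69×11 + 152.01×36 + 2956.85×9 = 1593.4 + 3081.04 + 3395.59 + 5472.36 + 26611.65 = 40154.04
ΣP(Period 0)Q(Period 0) = 90.76×20 + 2282.62×1 + 309.57×11 + 181.79×36 + 3492.59×9 = 1815.2 + 2282.62 + 3405.27 + 6544.44 + 31433.31 = 45480.84
L = 40154.04 / 45480.84 × 100 = 88.2878
Paasche component (current-period weights):
ΣP(Period 1)Q(Period 1) = 79.67×22 + 3081.04×1 + 308.69×11 + 152.01×46 + 2956.85×11 = 1752.74 + 3081.04 + 3395.59 + 6992.46 + 32525.35 = 47747.18
ΣP(Period 0)Q(Period 1) = 90.76×22 + 2282.62×1 + 309.57×11 + 181.79×46 + 3492.59×11 = 1996.72 + 2282.62 + 3405.27 + 8362.34 + 38418.49 = 54465.44
P = 47747.18 / 54465.44 × 100 = 87.6651
Fisher = √(L × P) = √(88.2878 × 87.6651) = 87.9759

87.98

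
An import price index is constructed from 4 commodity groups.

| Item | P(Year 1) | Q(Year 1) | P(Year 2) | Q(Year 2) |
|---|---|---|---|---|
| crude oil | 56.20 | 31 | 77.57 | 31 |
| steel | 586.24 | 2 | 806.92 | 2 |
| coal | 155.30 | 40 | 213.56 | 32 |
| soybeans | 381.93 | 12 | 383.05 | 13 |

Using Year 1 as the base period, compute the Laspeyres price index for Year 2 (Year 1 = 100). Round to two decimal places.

125.15

Laspeyres price index uses base-period quantities as weights.
ΣP(Year 2)·Q(Year 1) = 77.57×31 + 806.92×2 + 213.56×40 + 383.05×12 = 2404.67 + 1613.84 + 8542.4 + 4596.6 = 17157.51
ΣP(Year 1)·Q(Year 1) = 56.20×31 + 586.24×2 + 155.30×40 + 381.93×12 = 1742.2 + 1172.48 + 6212 + 4583.16 = 13709.84
Index = 17157.51 / 13709.84 × 100 = 125.1474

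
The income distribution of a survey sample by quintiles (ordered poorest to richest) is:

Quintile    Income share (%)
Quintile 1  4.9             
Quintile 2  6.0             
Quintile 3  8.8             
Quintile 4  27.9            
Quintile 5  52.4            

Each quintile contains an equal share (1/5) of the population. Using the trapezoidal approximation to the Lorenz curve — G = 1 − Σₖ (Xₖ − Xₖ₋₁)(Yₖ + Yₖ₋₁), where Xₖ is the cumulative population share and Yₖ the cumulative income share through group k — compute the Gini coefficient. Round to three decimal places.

Cumulative income shares Yₖ: 0.0490, 0.1090, 0.1970, 0.4760, 1.0000
Σ (Xₖ−Xₖ₋₁)(Yₖ+Yₖ₋₁) = (1/5)(0.0490+0.0000) + (1/5)(0.1090+0.0490) + (1/5)(0.1970+0.1090) + (1/5)(0.4760+0.1970) + (1/5)(1.0000+0.4760)
  = 0.0098 + 0.0316 + 0.0612 + 0.1346 + 0.2952 = 0.5324
G = 1 − 0.5324 = 0.4676

0.468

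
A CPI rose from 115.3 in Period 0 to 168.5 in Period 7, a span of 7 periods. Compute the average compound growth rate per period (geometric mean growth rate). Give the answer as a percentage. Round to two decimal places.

Growth factor = (168.5/115.3)^(1/7) = (1.461405)^(1/7) = 1.055695
Growth rate = 1.055695 − 1 = 0.055695 = 5.5695%

5.57%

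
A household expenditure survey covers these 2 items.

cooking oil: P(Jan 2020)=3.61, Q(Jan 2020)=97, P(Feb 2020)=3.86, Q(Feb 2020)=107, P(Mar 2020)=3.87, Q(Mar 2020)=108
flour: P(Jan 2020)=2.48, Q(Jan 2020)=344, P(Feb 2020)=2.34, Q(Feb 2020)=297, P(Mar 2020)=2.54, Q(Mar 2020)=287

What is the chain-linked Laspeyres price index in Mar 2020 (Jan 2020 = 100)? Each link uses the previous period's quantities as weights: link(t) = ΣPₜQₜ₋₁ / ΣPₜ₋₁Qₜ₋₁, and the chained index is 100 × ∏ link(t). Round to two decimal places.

103.36

Link Jan 2020→Feb 2020:
ΣP(Feb 2020)Q(Jan 2020) = 3.86×97 + 2.34×344 = 374.42 + 804.96 = 1179.38
ΣP(Jan 2020)Q(Jan 2020) = 3.61×97 + 2.48×344 = 350.17 + 853.12 = 1203.29
link = 1179.38/1203.29 = 0.980129
Link Feb 2020→Mar 2020:
ΣP(Mar 2020)Q(Feb 2020) = 3.87×107 + 2.54×297 = 414.09 + 754.38 = 1168.47
ΣP(Feb 2020)Q(Feb 2020) = 3.86×107 + 2.34×297 = 413.02 + 694.98 = 1108
link = 1168.47/1108 = 1.054576
Chained index = 100 × 0.980129 × 1.054576 = 103.3621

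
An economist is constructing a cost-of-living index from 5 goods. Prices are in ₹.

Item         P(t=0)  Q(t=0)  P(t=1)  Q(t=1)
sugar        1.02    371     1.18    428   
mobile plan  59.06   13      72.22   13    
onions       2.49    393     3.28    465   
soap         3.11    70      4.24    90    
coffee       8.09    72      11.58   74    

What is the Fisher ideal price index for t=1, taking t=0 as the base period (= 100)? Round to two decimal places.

Laspeyres component (base-period weights):
ΣP(t=1)Q(t=0) = 1.18×371 + 72.22×13 + 3.28×393 + 4.24×70 + 11.58×72 = 437.78 + 938.86 + 1289.04 + 296.8 + 833.76 = 3796.24
ΣP(t=0)Q(t=0) = 1.02×371 + 59.06×13 + 2.49×393 + 3.11×70 + 8.09×72 = 378.42 + 767.78 + 978.57 + 217.7 + 582.48 = 2924.95
L = 3796.24 / 2924.95 × 100 = 129.7882
Paasche component (current-period weights):
ΣP(t=1)Q(t=1) = 1.18×428 + 72.22×13 + 3.28×465 + 4.24×90 + 11.58×74 = 505.04 + 938.86 + 1525.2 + 381.6 + 856.92 = 4207.62
ΣP(t=0)Q(t=1) = 1.02×428 + 59.06×13 + 2.49×465 + 3.11×90 + 8.09×74 = 436.56 + 767.78 + 1157.85 + 279.9 + 598.66 = 3240.75
P = 4207.62 / 3240.75 × 100 = 129.8348
Fisher = √(L × P) = √(129.7882 × 129.8348) = 129.8115

129.81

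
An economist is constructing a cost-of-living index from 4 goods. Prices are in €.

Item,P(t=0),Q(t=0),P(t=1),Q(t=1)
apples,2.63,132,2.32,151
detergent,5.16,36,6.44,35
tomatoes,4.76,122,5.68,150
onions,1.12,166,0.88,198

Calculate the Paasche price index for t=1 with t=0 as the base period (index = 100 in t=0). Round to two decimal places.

Paasche price index uses current-period quantities as weights.
ΣP(t=1)·Q(t=1) = 2.32×151 + 6.44×35 + 5.68×150 + 0.88×198 = 350.32 + 225.4 + 852 + 174.24 = 1601.96
ΣP(t=0)·Q(t=1) = 2.63×151 + 5.16×35 + 4.76×150 + 1.12×198 = 397.13 + 180.6 + 714 + 221.76 = 1513.49
Index = 1601.96 / 1513.49 × 100 = 105.8454

105.85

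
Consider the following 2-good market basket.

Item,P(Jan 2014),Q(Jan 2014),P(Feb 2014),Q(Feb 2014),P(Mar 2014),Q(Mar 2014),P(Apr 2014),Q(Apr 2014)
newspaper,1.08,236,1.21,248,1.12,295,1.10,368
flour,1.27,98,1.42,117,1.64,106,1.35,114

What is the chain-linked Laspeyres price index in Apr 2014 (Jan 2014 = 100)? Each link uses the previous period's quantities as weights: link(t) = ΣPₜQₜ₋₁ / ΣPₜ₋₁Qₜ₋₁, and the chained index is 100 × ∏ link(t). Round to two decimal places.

104.59

Link Jan 2014→Feb 2014:
ΣP(Feb 2014)Q(Jan 2014) = 1.21×236 + 1.42×98 = 285.56 + 139.16 = 424.72
ΣP(Jan 2014)Q(Jan 2014) = 1.08×236 + 1.27×98 = 254.88 + 124.46 = 379.34
link = 424.72/379.34 = 1.119629
Link Feb 2014→Mar 2014:
ΣP(Mar 2014)Q(Feb 2014) = 1.12×248 + 1.64×117 = 277.76 + 191.88 = 469.64
ΣP(Feb 2014)Q(Feb 2014) = 1.21×248 + 1.42×117 = 300.08 + 166.14 = 466.22
link = 469.64/466.22 = 1.007336
Link Mar 2014→Apr 2014:
ΣP(Apr 2014)Q(Mar 2014) = 1.10×295 + 1.35×106 = 324.5 + 143.1 = 467.6
ΣP(Mar 2014)Q(Mar 2014) = 1.12×295 + 1.64×106 = 330.4 + 173.84 = 504.24
link = 467.6/504.24 = 0.927336
Chained index = 100 × 1.119629 × 1.007336 × 0.927336 = 104.5889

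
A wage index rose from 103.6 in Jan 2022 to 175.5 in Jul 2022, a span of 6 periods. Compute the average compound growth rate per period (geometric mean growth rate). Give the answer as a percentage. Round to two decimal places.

Growth factor = (175.5/103.6)^(1/6) = (1.694015)^(1/6) = 1.091825
Growth rate = 1.091825 − 1 = 0.091825 = 9.1825%

9.18%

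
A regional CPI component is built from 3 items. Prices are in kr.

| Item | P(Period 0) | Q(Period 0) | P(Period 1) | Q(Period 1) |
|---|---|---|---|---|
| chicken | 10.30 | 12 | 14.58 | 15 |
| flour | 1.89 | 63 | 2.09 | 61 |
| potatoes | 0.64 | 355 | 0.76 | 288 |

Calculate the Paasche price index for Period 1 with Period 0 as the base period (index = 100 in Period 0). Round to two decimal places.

Paasche price index uses current-period quantities as weights.
ΣP(Period 1)·Q(Period 1) = 14.58×15 + 2.09×61 + 0.76×288 = 218.7 + 127.49 + 218.88 = 565.07
ΣP(Period 0)·Q(Period 1) = 10.30×15 + 1.89×61 + 0.64×288 = 154.5 + 115.29 + 184.32 = 454.11
Index = 565.07 / 454.11 × 100 = 124.4346

124.43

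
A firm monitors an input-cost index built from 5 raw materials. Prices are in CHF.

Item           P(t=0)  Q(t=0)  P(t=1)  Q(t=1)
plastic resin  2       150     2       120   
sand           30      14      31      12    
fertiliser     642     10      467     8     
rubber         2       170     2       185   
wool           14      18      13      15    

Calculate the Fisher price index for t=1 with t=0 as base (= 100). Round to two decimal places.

Laspeyres component (base-period weights):
ΣP(t=1)Q(t=0) = 2×150 + 31×14 + 467×10 + 2×170 + 13×18 = 300 + 434 + 4670 + 340 + 234 = 5978
ΣP(t=0)Q(t=0) = 2×150 + 30×14 + 642×10 + 2×170 + 14×18 = 300 + 420 + 6420 + 340 + 252 = 7732
L = 5978 / 7732 × 100 = 77.3151
Paasche component (current-period weights):
ΣP(t=1)Q(t=1) = 2×120 + 31×12 + 467×8 + 2×185 + 13×15 = 240 + 372 + 3736 + 370 + 195 = 4913
ΣP(t=0)Q(t=1) = 2×120 + 30×12 + 642×8 + 2×185 + 14×15 = 240 + 360 + 5136 + 370 + 210 = 6316
P = 4913 / 6316 × 100 = 77.7866
Fisher = √(L × P) = √(77.3151 × 77.7866) = 77.5505

77.55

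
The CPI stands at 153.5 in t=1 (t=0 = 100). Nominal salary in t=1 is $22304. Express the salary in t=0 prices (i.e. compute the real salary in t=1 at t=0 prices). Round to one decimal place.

14530.3

Real = Nominal ÷ (Index/100) = 22304 ÷ (153.5/100)
     = 22304 ÷ 1.535 = 14530.2932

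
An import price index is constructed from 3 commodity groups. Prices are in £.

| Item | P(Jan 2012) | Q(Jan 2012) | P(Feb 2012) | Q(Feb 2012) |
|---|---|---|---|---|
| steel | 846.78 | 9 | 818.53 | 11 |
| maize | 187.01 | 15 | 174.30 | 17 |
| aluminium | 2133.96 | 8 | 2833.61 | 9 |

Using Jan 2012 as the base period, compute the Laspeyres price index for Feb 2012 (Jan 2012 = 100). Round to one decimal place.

Laspeyres price index uses base-period quantities as weights.
ΣP(Feb 2012)·Q(Jan 2012) = 818.53×9 + 174.30×15 + 2833.61×8 = 7366.77 + 2614.5 + 22668.88 = 32650.15
ΣP(Jan 2012)·Q(Jan 2012) = 846.78×9 + 187.01×15 + 2133.96×8 = 7621.02 + 2805.15 + 17071.68 = 27497.85
Index = 32650.15 / 27497.85 × 100 = 118.7371

118.7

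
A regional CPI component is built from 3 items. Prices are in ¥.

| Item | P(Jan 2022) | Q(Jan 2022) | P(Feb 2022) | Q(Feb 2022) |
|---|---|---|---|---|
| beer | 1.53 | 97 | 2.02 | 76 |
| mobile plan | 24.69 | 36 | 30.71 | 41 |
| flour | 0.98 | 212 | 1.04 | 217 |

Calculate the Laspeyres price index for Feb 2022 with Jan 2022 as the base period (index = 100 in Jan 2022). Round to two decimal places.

Laspeyres price index uses base-period quantities as weights.
ΣP(Feb 2022)·Q(Jan 2022) = 2.02×97 + 30.71×36 + 1.04×212 = 195.94 + 1105.56 + 220.48 = 1521.98
ΣP(Jan 2022)·Q(Jan 2022) = 1.53×97 + 24.69×36 + 0.98×212 = 148.41 + 888.84 + 207.76 = 1245.01
Index = 1521.98 / 1245.01 × 100 = 122.2464

122.25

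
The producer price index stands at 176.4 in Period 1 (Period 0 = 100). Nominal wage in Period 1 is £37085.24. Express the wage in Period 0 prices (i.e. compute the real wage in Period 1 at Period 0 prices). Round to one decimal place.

21023.4

Real = Nominal ÷ (Index/100) = 37085.24 ÷ (176.4/100)
     = 37085.24 ÷ 1.764 = 21023.3787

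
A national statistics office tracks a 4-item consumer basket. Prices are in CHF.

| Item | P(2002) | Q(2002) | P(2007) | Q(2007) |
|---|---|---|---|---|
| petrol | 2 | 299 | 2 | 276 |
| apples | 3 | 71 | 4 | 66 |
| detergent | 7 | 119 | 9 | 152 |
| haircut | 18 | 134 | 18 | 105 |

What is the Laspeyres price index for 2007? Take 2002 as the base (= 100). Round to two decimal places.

107.62

Laspeyres price index uses base-period quantities as weights.
ΣP(2007)·Q(2002) = 2×299 + 4×71 + 9×119 + 18×134 = 598 + 284 + 1071 + 2412 = 4365
ΣP(2002)·Q(2002) = 2×299 + 3×71 + 7×119 + 18×134 = 598 + 213 + 833 + 2412 = 4056
Index = 4365 / 4056 × 100 = 107.6183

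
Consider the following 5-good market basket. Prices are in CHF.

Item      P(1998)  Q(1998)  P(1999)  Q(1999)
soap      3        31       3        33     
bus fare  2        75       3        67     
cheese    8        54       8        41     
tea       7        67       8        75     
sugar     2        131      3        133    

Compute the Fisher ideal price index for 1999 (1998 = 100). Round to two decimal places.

Laspeyres component (base-period weights):
ΣP(1999)Q(1998) = 3×31 + 3×75 + 8×54 + 8×67 + 3×131 = 93 + 225 + 432 + 536 + 393 = 1679
ΣP(1998)Q(1998) = 3×31 + 2×75 + 8×54 + 7×67 + 2×131 = 93 + 150 + 432 + 469 + 262 = 1406
L = 1679 / 1406 × 100 = 119.4168
Paasche component (current-period weights):
ΣP(1999)Q(1999) = 3×33 + 3×67 + 8×41 + 8×75 + 3×133 = 99 + 201 + 328 + 600 + 399 = 1627
ΣP(1998)Q(1999) = 3×33 + 2×67 + 8×41 + 7×75 + 2×133 = 99 + 134 + 328 + 525 + 266 = 1352
P = 1627 / 1352 × 100 = 120.3402
Fisher = √(L × P) = √(119.4168 × 120.3402) = 119.8776

119.88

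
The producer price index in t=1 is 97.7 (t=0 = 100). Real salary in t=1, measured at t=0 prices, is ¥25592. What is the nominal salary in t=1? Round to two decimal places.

25003.38

Nominal = Real × (Index/100) = 25592 × (97.7/100)
        = 25592 × 0.977 = 25003.3840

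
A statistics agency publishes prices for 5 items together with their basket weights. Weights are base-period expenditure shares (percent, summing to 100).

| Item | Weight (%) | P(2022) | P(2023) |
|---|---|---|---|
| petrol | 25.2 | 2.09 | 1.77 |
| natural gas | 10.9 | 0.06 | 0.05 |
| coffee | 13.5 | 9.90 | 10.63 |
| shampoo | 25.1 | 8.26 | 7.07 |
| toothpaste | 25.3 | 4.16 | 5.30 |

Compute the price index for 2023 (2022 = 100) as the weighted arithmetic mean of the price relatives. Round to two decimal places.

98.64

petrol: 25.2 × (1.77/2.09) = 25.2 × 0.846890 = 21.3416
natural gas: 10.9 × (0.05/0.06) = 10.9 × 0.833333 = 9.0833
coffee: 13.5 × (10.63/9.90) = 13.5 × 1.073737 = 14.4955
shampoo: 25.1 × (7.07/8.26) = 25.1 × 0.855932 = 21.4839
toothpaste: 25.3 × (5.30/4.16) = 25.3 × 1.274038 = 32.2332
Index = Σ wᵢ·(p₁ᵢ/p₀ᵢ) = 21.3416 + 9.0833 + 14.4955 + 21.4839 + 32.2332 = 98.6375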